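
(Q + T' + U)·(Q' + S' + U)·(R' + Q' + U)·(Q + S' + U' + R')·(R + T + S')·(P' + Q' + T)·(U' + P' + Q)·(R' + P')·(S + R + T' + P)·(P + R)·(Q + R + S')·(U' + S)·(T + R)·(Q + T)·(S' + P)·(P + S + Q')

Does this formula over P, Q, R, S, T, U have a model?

Branch on R: set R = 0.
The clause (P) is unit, so P = 1.
The clause (T) is unit, so T = 1.
Branch on Q: set Q = 1.
Branch on S: set S = 0.
The clause (U') is unit, so U = 0.
This assignment satisfies each clause.
A satisfying assignment: P ↦ 1, Q ↦ 1, R ↦ 0, S ↦ 0, T ↦ 1, U ↦ 0.

Satisfiable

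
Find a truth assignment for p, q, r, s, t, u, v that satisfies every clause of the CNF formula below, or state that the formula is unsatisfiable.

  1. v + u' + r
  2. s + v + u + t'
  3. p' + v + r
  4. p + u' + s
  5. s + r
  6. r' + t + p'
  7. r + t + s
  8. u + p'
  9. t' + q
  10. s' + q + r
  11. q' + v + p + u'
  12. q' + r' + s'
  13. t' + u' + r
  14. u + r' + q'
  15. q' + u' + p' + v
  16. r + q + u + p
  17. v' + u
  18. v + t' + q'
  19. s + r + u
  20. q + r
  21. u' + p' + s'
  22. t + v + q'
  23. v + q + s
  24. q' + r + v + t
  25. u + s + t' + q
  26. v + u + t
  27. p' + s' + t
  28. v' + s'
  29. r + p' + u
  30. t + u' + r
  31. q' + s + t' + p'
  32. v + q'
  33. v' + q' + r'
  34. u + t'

p: 0, q: 0, r: 1, s: 1, t: 0, u: 1, v: 0

Try s = 1.
From the singleton clause (v'), v = 0.
From the singleton clause (q'), q = 0.
From the singleton clause (t'), t = 0.
From the singleton clause (r), r = 1.
From the singleton clause (p'), p = 0.
From the singleton clause (u), u = 1.
This assignment satisfies each clause.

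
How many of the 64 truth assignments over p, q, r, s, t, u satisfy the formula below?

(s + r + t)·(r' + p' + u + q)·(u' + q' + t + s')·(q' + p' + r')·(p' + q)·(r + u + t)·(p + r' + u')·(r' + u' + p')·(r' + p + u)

There are 2^6 = 64 truth assignments over (p, q, r, s, t, u).
Split on p. With p = 1, the clauses containing p are satisfied and p' drops from the rest; 4 of the 2^5 = 32 assignments to the other variables satisfy what remains.
With p = 0, by the same count on the reduced clause set, 9 assignments work.
(One model: p=F, q=F, r=F, s=F, t=T, u=F.)
Total: 4 + 9 = 13.

13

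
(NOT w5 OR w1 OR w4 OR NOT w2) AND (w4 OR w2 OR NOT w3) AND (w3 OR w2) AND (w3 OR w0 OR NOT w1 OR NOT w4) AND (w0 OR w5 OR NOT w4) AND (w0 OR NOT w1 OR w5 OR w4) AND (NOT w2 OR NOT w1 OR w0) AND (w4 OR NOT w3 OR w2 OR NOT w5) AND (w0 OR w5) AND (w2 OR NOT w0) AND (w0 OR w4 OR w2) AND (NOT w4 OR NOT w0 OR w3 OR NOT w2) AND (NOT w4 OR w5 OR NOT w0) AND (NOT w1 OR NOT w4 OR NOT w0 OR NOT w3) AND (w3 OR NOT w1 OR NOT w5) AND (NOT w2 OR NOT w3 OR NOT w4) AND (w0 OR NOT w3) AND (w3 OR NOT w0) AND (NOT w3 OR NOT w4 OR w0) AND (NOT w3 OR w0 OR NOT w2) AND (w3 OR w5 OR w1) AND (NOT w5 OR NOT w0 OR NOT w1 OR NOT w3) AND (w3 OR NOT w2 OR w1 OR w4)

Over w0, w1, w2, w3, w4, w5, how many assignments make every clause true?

3

There are 2^6 = 64 truth assignments over (w0, w1, w2, w3, w4, w5).
Split on w1. With w1 = true, the clauses containing w1 are satisfied and NOT w1 drops from the rest; 1 of the 2^5 = 32 assignments to the other variables satisfy what remains.
With w1 = false, by the same count on the reduced clause set, 2 assignments work.
(One model: w0=F, w1=F, w2=T, w3=F, w4=T, w5=T.)
Total: 1 + 2 = 3.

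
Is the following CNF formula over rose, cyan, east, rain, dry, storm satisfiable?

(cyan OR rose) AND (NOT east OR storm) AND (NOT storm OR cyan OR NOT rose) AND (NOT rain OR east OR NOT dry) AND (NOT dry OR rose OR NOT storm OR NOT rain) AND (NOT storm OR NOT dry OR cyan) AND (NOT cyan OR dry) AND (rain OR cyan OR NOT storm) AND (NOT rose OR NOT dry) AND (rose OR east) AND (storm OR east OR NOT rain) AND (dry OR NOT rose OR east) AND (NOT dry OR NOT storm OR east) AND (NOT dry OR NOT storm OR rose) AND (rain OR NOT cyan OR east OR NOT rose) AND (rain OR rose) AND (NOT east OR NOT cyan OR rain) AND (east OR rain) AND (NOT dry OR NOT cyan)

Branch on cyan: set cyan = true.
From the singleton clause (dry), dry = true.
That conflicts with the unit clause (NOT dry).
Backtrack on cyan: now try cyan = false.
From the singleton clause (rose), rose = true.
From the singleton clause (NOT storm), storm = false.
From the singleton clause (NOT east), east = false.
From the singleton clause (NOT dry), dry = false.
That conflicts with the unit clause (dry).
Either choice for cyan ends in contradiction.
No assignment satisfies every clause.

No, unsatisfiable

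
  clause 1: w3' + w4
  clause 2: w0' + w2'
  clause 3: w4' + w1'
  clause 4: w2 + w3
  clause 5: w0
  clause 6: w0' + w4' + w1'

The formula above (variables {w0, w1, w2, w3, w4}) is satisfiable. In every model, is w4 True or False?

Suppose w4 = 0.
Unit clause (w3') forces w3 = 0.
Unit clause (w2) forces w2 = 1.
Unit clause (w0') forces w0 = 0.
Now (w0) is unsatisfied and unit — conflict.
So every satisfying assignment has w4 = True.

True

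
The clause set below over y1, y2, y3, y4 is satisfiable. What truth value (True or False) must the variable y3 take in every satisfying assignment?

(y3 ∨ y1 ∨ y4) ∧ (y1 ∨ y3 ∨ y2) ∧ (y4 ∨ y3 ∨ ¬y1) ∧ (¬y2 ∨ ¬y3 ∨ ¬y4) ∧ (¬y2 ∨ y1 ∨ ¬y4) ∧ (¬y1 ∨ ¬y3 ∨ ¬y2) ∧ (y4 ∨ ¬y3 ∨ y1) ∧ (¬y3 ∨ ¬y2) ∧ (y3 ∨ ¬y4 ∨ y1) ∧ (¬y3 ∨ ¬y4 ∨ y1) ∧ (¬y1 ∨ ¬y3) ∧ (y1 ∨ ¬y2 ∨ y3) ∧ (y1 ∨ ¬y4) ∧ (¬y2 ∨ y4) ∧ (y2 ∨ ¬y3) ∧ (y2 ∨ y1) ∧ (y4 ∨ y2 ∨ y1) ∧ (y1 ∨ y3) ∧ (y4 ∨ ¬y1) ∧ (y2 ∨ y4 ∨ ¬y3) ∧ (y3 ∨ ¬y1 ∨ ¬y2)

Suppose y3 = True.
From the singleton clause (¬y2), y2 = False.
That conflicts with the unit clause (y2).
So every satisfying assignment has y3 = False.

False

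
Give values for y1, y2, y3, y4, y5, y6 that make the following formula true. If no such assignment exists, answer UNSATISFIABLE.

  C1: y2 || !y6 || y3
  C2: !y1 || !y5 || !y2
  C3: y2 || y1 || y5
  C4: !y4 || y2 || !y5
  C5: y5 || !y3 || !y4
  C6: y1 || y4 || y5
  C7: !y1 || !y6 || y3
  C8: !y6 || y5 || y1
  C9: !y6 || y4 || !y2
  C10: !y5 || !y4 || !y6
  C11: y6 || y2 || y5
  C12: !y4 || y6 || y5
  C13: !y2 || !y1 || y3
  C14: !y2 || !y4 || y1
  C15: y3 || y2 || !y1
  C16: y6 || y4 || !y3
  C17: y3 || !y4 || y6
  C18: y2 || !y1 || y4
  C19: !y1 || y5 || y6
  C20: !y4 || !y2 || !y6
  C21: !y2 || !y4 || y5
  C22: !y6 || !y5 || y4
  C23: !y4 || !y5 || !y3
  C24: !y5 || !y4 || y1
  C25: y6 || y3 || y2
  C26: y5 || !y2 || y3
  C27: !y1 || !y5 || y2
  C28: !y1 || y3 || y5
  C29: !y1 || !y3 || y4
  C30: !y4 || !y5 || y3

Try y2 = true.
Try y1 = false.
From the singleton clause (!y4), y4 = false.
From the singleton clause (y5), y5 = true.
From the singleton clause (!y6), y6 = false.
From the singleton clause (!y3), y3 = false.
Every clause now holds.

y1 ↦ false,  y2 ↦ true,  y3 ↦ false,  y4 ↦ false,  y5 ↦ true,  y6 ↦ false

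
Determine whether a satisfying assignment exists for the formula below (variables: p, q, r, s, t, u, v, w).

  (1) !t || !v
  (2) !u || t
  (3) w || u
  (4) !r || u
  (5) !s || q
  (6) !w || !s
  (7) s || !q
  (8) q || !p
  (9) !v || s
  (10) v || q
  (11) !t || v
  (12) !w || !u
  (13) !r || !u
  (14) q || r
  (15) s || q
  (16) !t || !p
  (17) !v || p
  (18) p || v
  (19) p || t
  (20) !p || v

No, unsatisfiable

Branch on t: set t = false.
(!u) alone gives u = false.
(w) alone gives w = true.
(!r) alone gives r = false.
(!s) alone gives s = false.
(!q) alone gives q = false.
That conflicts with the unit clause (q).
So t must be the other value — set t = true.
(!v) alone gives v = false.
That conflicts with the unit clause (v).
Neither t = true nor t = false works.
No assignment satisfies every clause.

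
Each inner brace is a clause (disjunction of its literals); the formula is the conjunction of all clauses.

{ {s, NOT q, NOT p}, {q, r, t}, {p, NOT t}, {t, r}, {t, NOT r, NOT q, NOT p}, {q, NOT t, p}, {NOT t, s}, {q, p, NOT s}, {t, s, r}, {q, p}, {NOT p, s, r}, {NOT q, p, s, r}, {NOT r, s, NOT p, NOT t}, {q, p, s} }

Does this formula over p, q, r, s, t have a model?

Yes

Suppose p = true.
Suppose s = true.
Suppose t = true.
No clause remains; q, r are free.
A satisfying assignment: p ↦ true,  q ↦ true,  r ↦ true,  s ↦ true,  t ↦ true.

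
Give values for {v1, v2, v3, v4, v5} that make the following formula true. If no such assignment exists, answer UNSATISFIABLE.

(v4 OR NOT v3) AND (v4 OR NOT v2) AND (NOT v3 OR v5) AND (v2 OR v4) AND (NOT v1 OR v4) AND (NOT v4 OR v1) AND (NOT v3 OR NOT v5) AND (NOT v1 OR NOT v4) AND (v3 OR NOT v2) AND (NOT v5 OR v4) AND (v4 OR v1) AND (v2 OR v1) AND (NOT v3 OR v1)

Branch on v4: set v4 = true.
The clause (v1) is unit, so v1 = true.
But (NOT v1) is also a unit clause — contradiction.
That branch fails; take v4 = false instead.
The clause (NOT v3) is unit, so v3 = false.
The clause (NOT v2) is unit, so v2 = false.
But (v2) is also a unit clause — contradiction.
Both values of v4 lead to a conflict.

UNSATISFIABLE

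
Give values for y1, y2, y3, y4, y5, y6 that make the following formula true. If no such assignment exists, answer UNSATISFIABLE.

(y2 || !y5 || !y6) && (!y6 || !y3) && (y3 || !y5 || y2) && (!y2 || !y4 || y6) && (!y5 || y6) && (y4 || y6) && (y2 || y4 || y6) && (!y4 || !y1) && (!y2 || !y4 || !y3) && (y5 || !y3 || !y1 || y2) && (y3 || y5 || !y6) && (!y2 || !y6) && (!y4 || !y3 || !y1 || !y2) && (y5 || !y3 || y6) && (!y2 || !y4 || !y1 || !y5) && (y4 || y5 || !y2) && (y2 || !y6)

y1=false; y2=false; y3=false; y4=true; y5=false; y6=false

Try y6 = false.
From the singleton clause (!y5), y5 = false.
From the singleton clause (y4), y4 = true.
From the singleton clause (!y2), y2 = false.
From the singleton clause (!y1), y1 = false.
From the singleton clause (!y3), y3 = false.
This assignment satisfies each clause.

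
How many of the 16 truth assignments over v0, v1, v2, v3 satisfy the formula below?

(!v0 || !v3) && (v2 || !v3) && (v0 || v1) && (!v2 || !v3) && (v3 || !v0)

2

There are 2^4 = 16 truth assignments over (v0, v1, v2, v3).
Split on v2. With v2 = true, the clauses containing v2 are satisfied and !v2 drops from the rest; 1 of the 2^3 = 8 assignments to the other variables satisfy what remains.
With v2 = false, by the same count on the reduced clause set, 1 assignment works.
(One model: v0=F, v1=T, v2=F, v3=F.)
Total: 1 + 1 = 2.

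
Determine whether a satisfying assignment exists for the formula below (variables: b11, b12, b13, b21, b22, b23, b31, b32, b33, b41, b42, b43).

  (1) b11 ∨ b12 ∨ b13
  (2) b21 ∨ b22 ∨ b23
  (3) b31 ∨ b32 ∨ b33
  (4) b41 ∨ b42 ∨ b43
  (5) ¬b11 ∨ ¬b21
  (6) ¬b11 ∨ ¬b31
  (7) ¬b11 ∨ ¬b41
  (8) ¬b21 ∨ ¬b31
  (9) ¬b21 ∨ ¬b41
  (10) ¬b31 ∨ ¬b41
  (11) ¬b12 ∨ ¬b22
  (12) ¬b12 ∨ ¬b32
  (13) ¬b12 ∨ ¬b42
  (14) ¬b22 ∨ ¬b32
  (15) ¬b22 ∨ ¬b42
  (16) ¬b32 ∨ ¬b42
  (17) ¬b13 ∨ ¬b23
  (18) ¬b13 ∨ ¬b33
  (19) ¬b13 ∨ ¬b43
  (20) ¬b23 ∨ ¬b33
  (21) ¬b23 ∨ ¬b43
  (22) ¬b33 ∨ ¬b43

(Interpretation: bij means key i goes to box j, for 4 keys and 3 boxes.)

No, unsatisfiable

Try b11 = False.
Try b12 = True.
The clause (¬b22) is unit, so b22 = False.
The clause (¬b32) is unit, so b32 = False.
The clause (¬b42) is unit, so b42 = False.
Try b21 = True.
The clause (¬b31) is unit, so b31 = False.
The clause (b33) is unit, so b33 = True.
The clause (¬b41) is unit, so b41 = False.
The clause (b43) is unit, so b43 = True.
But (¬b43) is also a unit clause — contradiction.
Backtrack on b21: now try b21 = False.
The clause (b23) is unit, so b23 = True.
The clause (¬b13) is unit, so b13 = False.
The clause (¬b33) is unit, so b33 = False.
The clause (b31) is unit, so b31 = True.
The clause (¬b41) is unit, so b41 = False.
The clause (b43) is unit, so b43 = True.
But (¬b43) is also a unit clause — contradiction.
Either choice for b21 ends in contradiction.
Backtrack on b12: now try b12 = False.
The clause (b13) is unit, so b13 = True.
The clause (¬b23) is unit, so b23 = False.
The clause (¬b33) is unit, so b33 = False.
The clause (¬b43) is unit, so b43 = False.
Try b21 = True.
The clause (¬b31) is unit, so b31 = False.
The clause (b32) is unit, so b32 = True.
The clause (¬b41) is unit, so b41 = False.
The clause (b42) is unit, so b42 = True.
But (¬b42) is also a unit clause — contradiction.
Backtrack on b21: now try b21 = False.
The clause (b22) is unit, so b22 = True.
The clause (¬b32) is unit, so b32 = False.
The clause (b31) is unit, so b31 = True.
The clause (¬b41) is unit, so b41 = False.
The clause (b42) is unit, so b42 = True.
But (¬b42) is also a unit clause — contradiction.
Either choice for b21 ends in contradiction.
Either choice for b12 ends in contradiction.
Backtrack on b11: now try b11 = True.
The clause (¬b21) is unit, so b21 = False.
The clause (¬b31) is unit, so b31 = False.
The clause (¬b41) is unit, so b41 = False.
Try b22 = True.
The clause (¬b12) is unit, so b12 = False.
The clause (¬b32) is unit, so b32 = False.
The clause (b33) is unit, so b33 = True.
The clause (¬b42) is unit, so b42 = False.
The clause (b43) is unit, so b43 = True.
But (¬b43) is also a unit clause — contradiction.
Backtrack on b22: now try b22 = False.
The clause (b23) is unit, so b23 = True.
The clause (¬b13) is unit, so b13 = False.
The clause (¬b33) is unit, so b33 = False.
The clause (b32) is unit, so b32 = True.
The clause (¬b12) is unit, so b12 = False.
The clause (¬b42) is unit, so b42 = False.
The clause (b43) is unit, so b43 = True.
But (¬b43) is also a unit clause — contradiction.
Either choice for b22 ends in contradiction.
Either choice for b11 ends in contradiction.
No assignment satisfies every clause.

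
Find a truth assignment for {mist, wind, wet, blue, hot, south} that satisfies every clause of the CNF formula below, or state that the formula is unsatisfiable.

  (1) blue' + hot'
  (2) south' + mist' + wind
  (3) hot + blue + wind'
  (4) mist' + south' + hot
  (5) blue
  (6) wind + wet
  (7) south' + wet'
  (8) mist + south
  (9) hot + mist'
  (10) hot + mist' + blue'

mist: 0; wind: 1; wet: 0; blue: 1; hot: 0; south: 1

(blue) alone gives blue = 1.
(hot') alone gives hot = 0.
(mist') alone gives mist = 0.
(south) alone gives south = 1.
(wet') alone gives wet = 0.
(wind) alone gives wind = 1.
Every clause now holds.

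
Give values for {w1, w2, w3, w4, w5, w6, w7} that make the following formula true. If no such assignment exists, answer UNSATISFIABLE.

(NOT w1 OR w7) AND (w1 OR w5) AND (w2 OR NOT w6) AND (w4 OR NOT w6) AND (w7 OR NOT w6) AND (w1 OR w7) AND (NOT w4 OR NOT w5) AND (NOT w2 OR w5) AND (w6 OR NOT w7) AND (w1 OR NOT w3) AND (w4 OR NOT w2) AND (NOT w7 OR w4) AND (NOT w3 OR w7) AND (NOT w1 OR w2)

UNSATISFIABLE

Case w1 = false:
Unit clause (w5) forces w5 = true.
Unit clause (w7) forces w7 = true.
Unit clause (NOT w4) forces w4 = false.
Now (w4) is unsatisfied and unit — conflict.
That branch fails; take w1 = true instead.
Unit clause (w7) forces w7 = true.
Unit clause (w6) forces w6 = true.
Unit clause (w2) forces w2 = true.
Unit clause (w4) forces w4 = true.
Unit clause (NOT w5) forces w5 = false.
Now (w5) is unsatisfied and unit — conflict.
Both values of w1 lead to a conflict.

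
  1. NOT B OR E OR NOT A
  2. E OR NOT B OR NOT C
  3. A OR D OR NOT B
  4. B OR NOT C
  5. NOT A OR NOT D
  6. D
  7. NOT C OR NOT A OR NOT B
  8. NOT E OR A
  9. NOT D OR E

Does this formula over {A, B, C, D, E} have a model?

Unit clause (D) forces D = true.
Unit clause (NOT A) forces A = false.
Unit clause (NOT E) forces E = false.
That conflicts with the unit clause (E).
No assignment satisfies every clause.

No, unsatisfiable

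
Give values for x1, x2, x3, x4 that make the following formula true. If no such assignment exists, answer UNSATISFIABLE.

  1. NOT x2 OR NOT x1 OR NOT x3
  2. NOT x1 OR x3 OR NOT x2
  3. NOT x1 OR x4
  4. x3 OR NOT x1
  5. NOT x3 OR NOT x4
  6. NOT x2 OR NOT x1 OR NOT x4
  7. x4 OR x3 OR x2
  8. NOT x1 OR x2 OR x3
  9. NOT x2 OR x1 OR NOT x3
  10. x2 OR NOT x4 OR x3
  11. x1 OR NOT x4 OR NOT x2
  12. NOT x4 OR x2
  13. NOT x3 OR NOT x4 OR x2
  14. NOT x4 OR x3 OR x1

x1: false,  x2: true,  x3: false,  x4: false

Try x1 = false.
Try x3 = false.
Unit clause (NOT x4) forces x4 = false.
Unit clause (x2) forces x2 = true.
Every clause now holds.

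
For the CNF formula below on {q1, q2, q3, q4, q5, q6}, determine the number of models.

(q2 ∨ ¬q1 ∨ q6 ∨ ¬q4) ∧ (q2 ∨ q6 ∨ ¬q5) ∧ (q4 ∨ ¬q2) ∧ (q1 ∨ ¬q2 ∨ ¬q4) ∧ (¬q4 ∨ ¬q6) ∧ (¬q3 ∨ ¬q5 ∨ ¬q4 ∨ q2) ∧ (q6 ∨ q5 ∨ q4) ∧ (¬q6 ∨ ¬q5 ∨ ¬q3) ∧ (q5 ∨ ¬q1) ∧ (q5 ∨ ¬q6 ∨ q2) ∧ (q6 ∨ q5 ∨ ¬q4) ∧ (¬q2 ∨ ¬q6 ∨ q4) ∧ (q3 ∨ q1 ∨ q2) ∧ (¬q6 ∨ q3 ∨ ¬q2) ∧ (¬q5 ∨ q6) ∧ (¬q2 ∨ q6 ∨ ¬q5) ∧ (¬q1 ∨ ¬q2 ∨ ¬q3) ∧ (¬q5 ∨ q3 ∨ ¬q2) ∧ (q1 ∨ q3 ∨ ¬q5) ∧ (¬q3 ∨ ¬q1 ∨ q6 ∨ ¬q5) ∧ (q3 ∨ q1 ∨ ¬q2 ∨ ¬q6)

There are 2^6 = 64 truth assignments over (q1, q2, q3, q4, q5, q6).
Split on q6. With q6 = True, the clauses containing q6 are satisfied and ¬q6 drops from the rest; 1 of the 2^5 = 32 assignments to the other variables satisfy what remains.
With q6 = False, by the same count on the reduced clause set, 0 assignments work.
(One model: q1=T, q2=F, q3=F, q4=F, q5=T, q6=T.)
Total: 1 + 0 = 1.

1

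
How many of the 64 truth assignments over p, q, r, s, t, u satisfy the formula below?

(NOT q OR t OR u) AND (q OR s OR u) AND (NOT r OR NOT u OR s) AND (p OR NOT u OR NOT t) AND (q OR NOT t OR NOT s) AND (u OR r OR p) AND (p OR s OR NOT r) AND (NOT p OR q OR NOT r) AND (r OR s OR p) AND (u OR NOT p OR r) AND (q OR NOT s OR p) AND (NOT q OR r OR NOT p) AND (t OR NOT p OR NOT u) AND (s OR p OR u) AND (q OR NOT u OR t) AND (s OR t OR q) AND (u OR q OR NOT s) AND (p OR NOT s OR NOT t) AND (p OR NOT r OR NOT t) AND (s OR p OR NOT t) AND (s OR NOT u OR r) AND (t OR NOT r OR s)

5

There are 2^6 = 64 truth assignments over (p, q, r, s, t, u).
Split on r. With r = true, the clauses containing r are satisfied and NOT r drops from the rest; 4 of the 2^5 = 32 assignments to the other variables satisfy what remains.
With r = false, by the same count on the reduced clause set, 1 assignment works.
(One model: p=F, q=T, r=F, s=T, t=F, u=T.)
Total: 4 + 1 = 5.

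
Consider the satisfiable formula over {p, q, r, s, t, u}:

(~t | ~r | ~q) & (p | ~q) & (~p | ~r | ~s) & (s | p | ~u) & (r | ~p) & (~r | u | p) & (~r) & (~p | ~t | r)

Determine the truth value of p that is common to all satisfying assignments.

False

Suppose p = 1.
Unit clause (r) forces r = 1.
Now (~r) is unsatisfied and unit — conflict.
So every satisfying assignment has p = False.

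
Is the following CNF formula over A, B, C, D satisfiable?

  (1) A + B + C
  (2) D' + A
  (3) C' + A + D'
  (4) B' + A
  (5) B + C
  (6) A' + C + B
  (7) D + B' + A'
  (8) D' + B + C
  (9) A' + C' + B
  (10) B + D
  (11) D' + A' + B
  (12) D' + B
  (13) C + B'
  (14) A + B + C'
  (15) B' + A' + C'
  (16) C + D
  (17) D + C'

No

Case D = 0:
The clause (B) is unit, so B = 1.
The clause (A) is unit, so A = 1.
Now (A') is unsatisfied and unit — conflict.
Undo D and try D = 1.
The clause (A) is unit, so A = 1.
The clause (B) is unit, so B = 1.
The clause (C) is unit, so C = 1.
Now (C') is unsatisfied and unit — conflict.
Either choice for D ends in contradiction.
No assignment satisfies every clause.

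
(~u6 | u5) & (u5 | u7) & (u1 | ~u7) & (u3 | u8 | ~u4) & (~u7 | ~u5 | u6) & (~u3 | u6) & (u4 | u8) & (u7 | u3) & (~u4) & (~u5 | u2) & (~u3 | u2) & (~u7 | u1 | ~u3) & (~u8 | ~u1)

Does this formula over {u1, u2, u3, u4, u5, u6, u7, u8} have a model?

(~u4) alone gives u4 = 0.
(u8) alone gives u8 = 1.
(~u1) alone gives u1 = 0.
(~u7) alone gives u7 = 0.
(u5) alone gives u5 = 1.
(u3) alone gives u3 = 1.
(u6) alone gives u6 = 1.
(u2) alone gives u2 = 1.
This assignment satisfies each clause.
A satisfying assignment: u1 ↦ 0,  u2 ↦ 1,  u3 ↦ 1,  u4 ↦ 0,  u5 ↦ 1,  u6 ↦ 1,  u7 ↦ 0,  u8 ↦ 1.

Yes, satisfiable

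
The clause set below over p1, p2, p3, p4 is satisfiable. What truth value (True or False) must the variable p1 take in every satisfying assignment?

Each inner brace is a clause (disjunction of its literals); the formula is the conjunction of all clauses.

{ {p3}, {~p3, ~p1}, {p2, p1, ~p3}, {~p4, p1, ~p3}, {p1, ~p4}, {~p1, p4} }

False

Suppose p1 = 1.
Unit clause (p3) forces p3 = 1.
Now (~p3) is unsatisfied and unit — conflict.
So every satisfying assignment has p1 = False.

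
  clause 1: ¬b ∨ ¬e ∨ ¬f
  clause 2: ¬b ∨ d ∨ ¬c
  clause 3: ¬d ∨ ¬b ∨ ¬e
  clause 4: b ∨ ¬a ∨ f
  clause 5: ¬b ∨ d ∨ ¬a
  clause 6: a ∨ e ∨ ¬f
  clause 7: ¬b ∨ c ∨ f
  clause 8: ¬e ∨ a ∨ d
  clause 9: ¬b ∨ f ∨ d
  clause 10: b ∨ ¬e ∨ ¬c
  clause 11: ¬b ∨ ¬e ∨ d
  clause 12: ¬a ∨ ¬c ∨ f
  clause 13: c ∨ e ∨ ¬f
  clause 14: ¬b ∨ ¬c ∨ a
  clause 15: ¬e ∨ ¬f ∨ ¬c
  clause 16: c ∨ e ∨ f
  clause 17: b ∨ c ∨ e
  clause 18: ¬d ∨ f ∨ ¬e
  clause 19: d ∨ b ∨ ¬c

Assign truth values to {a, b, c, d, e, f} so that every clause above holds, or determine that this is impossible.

a=True, b=False, c=False, d=True, e=True, f=True

Branch on b: set b = False.
Branch on a: set a = True.
(f) alone gives f = True.
Branch on e: set e = True.
(¬c) alone gives c = False.
Every clause is now satisfied; d is unconstrained.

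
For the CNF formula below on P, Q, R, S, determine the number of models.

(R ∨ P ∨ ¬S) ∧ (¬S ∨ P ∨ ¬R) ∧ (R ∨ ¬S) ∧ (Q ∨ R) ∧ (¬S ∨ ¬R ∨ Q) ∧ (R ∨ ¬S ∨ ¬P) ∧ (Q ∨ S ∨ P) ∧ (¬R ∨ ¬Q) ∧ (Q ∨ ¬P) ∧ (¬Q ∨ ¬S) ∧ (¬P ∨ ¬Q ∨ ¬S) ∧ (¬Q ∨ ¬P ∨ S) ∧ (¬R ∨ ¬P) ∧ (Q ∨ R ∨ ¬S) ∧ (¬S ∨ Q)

1

There are 2^4 = 16 truth assignments over (P, Q, R, S).
Check each against the 15 clauses (columns in the order P, Q, R, S):
  F F F F  ✗ fails (Q ∨ R)
  F F F T  ✗ fails (R ∨ P ∨ ¬S)
  F F T F  ✗ fails (Q ∨ S ∨ P)
  F F T T  ✗ fails (¬S ∨ P ∨ ¬R)
  F T F F  ✓ satisfies all
  F T F T  ✗ fails (R ∨ P ∨ ¬S)
  F T T F  ✗ fails (¬R ∨ ¬Q)
  F T T T  ✗ fails (¬S ∨ P ∨ ¬R)
  T F F F  ✗ fails (Q ∨ R)
  T F F T  ✗ fails (R ∨ ¬S)
  T F T F  ✗ fails (Q ∨ ¬P)
  T F T T  ✗ fails (¬S ∨ ¬R ∨ Q)
  T T F F  ✗ fails (¬Q ∨ ¬P ∨ S)
  T T F T  ✗ fails (R ∨ ¬S)
  T T T F  ✗ fails (¬R ∨ ¬Q)
  T T T T  ✗ fails (¬R ∨ ¬Q)
1 of the 16 rows is a model.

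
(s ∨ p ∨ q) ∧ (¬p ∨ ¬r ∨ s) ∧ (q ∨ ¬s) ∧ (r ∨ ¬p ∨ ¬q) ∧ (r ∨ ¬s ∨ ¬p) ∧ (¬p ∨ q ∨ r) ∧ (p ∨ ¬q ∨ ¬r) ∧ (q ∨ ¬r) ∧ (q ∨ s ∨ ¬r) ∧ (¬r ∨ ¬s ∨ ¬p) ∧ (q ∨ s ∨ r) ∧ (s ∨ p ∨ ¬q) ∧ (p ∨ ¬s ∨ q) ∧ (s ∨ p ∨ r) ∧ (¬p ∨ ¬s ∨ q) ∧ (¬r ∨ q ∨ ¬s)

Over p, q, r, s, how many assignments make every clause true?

1

There are 2^4 = 16 truth assignments over (p, q, r, s).
Check each against the 16 clauses (columns in the order p, q, r, s):
  F F F F  ✗ fails (s ∨ p ∨ q)
  F F F T  ✗ fails (q ∨ ¬s)
  F F T F  ✗ fails (s ∨ p ∨ q)
  F F T T  ✗ fails (q ∨ ¬s)
  F T F F  ✗ fails (s ∨ p ∨ ¬q)
  F T F T  ✓ satisfies all
  F T T F  ✗ fails (p ∨ ¬q ∨ ¬r)
  F T T T  ✗ fails (p ∨ ¬q ∨ ¬r)
  T F F F  ✗ fails (¬p ∨ q ∨ r)
  T F F T  ✗ fails (q ∨ ¬s)
  T F T F  ✗ fails (¬p ∨ ¬r ∨ s)
  T F T T  ✗ fails (q ∨ ¬s)
  T T F F  ✗ fails (r ∨ ¬p ∨ ¬q)
  T T F T  ✗ fails (r ∨ ¬p ∨ ¬q)
  T T T F  ✗ fails (¬p ∨ ¬r ∨ s)
  T T T T  ✗ fails (¬r ∨ ¬s ∨ ¬p)
1 of the 16 rows is a model.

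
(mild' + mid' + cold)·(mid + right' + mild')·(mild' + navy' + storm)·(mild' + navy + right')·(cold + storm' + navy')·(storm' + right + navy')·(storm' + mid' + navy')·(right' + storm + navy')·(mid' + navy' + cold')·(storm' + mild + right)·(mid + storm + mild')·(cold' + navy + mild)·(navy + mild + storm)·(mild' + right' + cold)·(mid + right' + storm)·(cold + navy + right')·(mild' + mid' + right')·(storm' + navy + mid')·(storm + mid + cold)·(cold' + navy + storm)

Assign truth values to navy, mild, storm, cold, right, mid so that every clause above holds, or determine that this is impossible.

navy ↦ 1; mild ↦ 0; storm ↦ 0; cold ↦ 1; right ↦ 0; mid ↦ 0

Try mild = 0.
Try storm = 0.
The clause (navy) is unit, so navy = 1.
The clause (right') is unit, so right = 0.
Try mid = 0.
The clause (cold) is unit, so cold = 1.
This assignment satisfies each clause.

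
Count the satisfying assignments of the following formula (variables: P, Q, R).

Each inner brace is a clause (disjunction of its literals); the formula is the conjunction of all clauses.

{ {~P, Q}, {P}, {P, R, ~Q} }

There are 2^3 = 8 truth assignments over (P, Q, R).
Split on Q. With Q = 1, the clauses containing Q are satisfied and ~Q drops from the rest; 2 of the 2^2 = 4 assignments to the other variables satisfy what remains.
With Q = 0, by the same count on the reduced clause set, 0 assignments work.
(One model: P=T, Q=T, R=F.)
Total: 2 + 0 = 2.

2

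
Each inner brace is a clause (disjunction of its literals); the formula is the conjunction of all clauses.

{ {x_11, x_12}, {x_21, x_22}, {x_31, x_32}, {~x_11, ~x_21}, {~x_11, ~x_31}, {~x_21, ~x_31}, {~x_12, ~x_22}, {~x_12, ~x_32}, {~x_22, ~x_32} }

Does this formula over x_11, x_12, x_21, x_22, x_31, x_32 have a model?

Case x_11 = 1:
Unit clause (~x_21) forces x_21 = 0.
Unit clause (x_22) forces x_22 = 1.
Unit clause (~x_31) forces x_31 = 0.
Unit clause (x_32) forces x_32 = 1.
Now (~x_32) is unsatisfied and unit — conflict.
That branch fails; take x_11 = 0 instead.
Unit clause (x_12) forces x_12 = 1.
Unit clause (~x_22) forces x_22 = 0.
Unit clause (x_21) forces x_21 = 1.
Unit clause (~x_31) forces x_31 = 0.
Unit clause (x_32) forces x_32 = 1.
Now (~x_32) is unsatisfied and unit — conflict.
Either choice for x_11 ends in contradiction.
No assignment satisfies every clause.

No, unsatisfiable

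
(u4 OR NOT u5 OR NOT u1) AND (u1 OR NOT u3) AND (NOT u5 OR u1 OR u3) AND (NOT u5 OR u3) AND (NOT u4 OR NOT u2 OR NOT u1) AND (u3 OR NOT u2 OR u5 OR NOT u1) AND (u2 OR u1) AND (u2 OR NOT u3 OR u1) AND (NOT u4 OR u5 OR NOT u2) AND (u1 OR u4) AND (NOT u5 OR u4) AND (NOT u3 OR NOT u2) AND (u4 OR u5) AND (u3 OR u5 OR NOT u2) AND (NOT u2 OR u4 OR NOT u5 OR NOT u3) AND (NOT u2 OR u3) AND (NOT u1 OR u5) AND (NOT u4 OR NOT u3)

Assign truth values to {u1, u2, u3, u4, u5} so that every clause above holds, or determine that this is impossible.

UNSATISFIABLE

Case u1 = true:
(u5) alone gives u5 = true.
(u4) alone gives u4 = true.
(u3) alone gives u3 = true.
Now (NOT u3) is unsatisfied and unit — conflict.
So u1 must be the other value — set u1 = false.
(NOT u3) alone gives u3 = false.
(NOT u5) alone gives u5 = false.
(u2) alone gives u2 = true.
Now (NOT u2) is unsatisfied and unit — conflict.
Both values of u1 lead to a conflict.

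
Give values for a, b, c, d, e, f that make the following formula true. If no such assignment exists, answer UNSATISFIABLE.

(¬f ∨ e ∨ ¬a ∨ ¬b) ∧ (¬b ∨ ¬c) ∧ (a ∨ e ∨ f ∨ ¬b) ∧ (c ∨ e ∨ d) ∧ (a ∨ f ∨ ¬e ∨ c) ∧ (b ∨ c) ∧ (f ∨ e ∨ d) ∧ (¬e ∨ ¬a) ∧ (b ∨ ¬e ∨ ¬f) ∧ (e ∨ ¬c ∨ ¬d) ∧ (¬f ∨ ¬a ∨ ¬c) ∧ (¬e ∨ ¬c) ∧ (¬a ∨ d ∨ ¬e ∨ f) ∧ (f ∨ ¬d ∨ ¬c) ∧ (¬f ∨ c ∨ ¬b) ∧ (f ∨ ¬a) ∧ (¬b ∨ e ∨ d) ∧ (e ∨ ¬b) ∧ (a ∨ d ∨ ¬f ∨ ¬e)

Branch on b: set b = False.
Unit clause (c) forces c = True.
Unit clause (¬e) forces e = False.
Unit clause (¬d) forces d = False.
Unit clause (f) forces f = True.
Unit clause (¬a) forces a = False.
Every clause now holds.

a: False,  b: False,  c: True,  d: False,  e: False,  f: True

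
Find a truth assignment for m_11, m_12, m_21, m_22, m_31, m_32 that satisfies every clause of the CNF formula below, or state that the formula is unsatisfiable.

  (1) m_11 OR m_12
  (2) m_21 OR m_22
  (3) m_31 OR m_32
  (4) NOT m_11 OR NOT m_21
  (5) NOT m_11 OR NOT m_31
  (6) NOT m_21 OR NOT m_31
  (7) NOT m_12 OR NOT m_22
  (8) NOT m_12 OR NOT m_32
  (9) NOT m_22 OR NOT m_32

UNSATISFIABLE

Branch on m_11: set m_11 = true.
From the singleton clause (NOT m_21), m_21 = false.
From the singleton clause (m_22), m_22 = true.
From the singleton clause (NOT m_31), m_31 = false.
From the singleton clause (m_32), m_32 = true.
But (NOT m_32) is also a unit clause — contradiction.
Undo m_11 and try m_11 = false.
From the singleton clause (m_12), m_12 = true.
From the singleton clause (NOT m_22), m_22 = false.
From the singleton clause (m_21), m_21 = true.
From the singleton clause (NOT m_31), m_31 = false.
From the singleton clause (m_32), m_32 = true.
But (NOT m_32) is also a unit clause — contradiction.
Both values of m_11 lead to a conflict.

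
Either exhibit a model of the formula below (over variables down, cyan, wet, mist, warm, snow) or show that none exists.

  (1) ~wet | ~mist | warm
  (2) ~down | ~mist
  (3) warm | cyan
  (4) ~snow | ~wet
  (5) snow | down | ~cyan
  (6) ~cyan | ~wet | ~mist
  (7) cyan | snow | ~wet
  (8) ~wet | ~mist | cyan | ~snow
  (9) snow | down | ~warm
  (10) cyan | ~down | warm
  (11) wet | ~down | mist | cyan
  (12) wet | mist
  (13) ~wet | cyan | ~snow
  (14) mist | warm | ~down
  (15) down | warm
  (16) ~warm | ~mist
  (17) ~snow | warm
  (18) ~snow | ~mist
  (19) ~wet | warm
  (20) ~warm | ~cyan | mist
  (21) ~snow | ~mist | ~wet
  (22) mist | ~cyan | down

Branch on down: set down = 0.
From the singleton clause (warm), warm = 1.
From the singleton clause (snow), snow = 1.
From the singleton clause (~wet), wet = 0.
From the singleton clause (mist), mist = 1.
But (~mist) is also a unit clause — contradiction.
Undo down and try down = 1.
From the singleton clause (~mist), mist = 0.
From the singleton clause (wet), wet = 1.
From the singleton clause (~snow), snow = 0.
From the singleton clause (cyan), cyan = 1.
From the singleton clause (warm), warm = 1.
But (~warm) is also a unit clause — contradiction.
Neither down = 1 nor down = 0 works.

UNSATISFIABLE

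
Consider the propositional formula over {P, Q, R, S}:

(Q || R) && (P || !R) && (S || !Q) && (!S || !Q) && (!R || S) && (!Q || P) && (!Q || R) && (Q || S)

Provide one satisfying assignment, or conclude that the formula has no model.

Suppose Q = false.
The clause (R) is unit, so R = true.
The clause (P) is unit, so P = true.
The clause (S) is unit, so S = true.
Every clause now holds.

P: true, Q: false, R: true, S: true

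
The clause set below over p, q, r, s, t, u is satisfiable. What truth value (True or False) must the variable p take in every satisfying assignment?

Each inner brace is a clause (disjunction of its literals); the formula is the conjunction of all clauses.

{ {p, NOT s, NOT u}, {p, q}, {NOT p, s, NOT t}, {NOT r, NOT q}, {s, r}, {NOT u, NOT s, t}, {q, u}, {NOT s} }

True

Suppose p = false.
Unit clause (q) forces q = true.
Unit clause (NOT r) forces r = false.
Unit clause (s) forces s = true.
Now (NOT s) is unsatisfied and unit — conflict.
So every satisfying assignment has p = True.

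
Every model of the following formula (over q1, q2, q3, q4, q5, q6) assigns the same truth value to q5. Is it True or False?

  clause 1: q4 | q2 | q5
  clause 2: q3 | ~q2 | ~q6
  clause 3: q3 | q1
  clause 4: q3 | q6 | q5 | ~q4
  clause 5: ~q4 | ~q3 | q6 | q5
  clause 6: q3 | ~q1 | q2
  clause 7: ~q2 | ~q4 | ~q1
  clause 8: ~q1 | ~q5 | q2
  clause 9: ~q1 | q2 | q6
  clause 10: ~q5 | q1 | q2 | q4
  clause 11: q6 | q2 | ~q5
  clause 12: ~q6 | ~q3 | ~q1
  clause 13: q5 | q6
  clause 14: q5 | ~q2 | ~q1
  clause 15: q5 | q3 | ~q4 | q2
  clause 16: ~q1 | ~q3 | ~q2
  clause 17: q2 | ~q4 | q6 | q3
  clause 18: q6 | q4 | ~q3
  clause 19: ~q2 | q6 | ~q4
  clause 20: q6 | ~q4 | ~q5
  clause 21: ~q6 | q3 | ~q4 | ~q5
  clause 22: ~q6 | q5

Suppose q5 = 0.
The clause (q6) is unit, so q6 = 1.
Now (~q6) is unsatisfied and unit — conflict.
So every satisfying assignment has q5 = True.

True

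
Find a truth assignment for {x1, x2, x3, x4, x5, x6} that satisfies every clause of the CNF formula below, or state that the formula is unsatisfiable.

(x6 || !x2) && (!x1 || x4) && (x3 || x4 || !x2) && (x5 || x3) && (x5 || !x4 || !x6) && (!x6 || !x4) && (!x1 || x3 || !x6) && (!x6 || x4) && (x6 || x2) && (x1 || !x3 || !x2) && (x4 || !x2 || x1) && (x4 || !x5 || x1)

UNSATISFIABLE

Suppose x6 = true.
From the singleton clause (!x4), x4 = false.
But (x4) is also a unit clause — contradiction.
Backtrack on x6: now try x6 = false.
From the singleton clause (!x2), x2 = false.
But (x2) is also a unit clause — contradiction.
Both values of x6 lead to a conflict.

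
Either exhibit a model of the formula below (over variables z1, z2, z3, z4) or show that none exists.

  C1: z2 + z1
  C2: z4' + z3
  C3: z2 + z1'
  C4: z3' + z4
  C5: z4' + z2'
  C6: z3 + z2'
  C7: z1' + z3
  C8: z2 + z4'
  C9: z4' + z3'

UNSATISFIABLE

Suppose z2 = 1.
Unit clause (z4') forces z4 = 0.
Unit clause (z3') forces z3 = 0.
That conflicts with the unit clause (z3).
Undo z2 and try z2 = 0.
Unit clause (z1) forces z1 = 1.
That conflicts with the unit clause (z1').
Neither z2 = 1 nor z2 = 0 works.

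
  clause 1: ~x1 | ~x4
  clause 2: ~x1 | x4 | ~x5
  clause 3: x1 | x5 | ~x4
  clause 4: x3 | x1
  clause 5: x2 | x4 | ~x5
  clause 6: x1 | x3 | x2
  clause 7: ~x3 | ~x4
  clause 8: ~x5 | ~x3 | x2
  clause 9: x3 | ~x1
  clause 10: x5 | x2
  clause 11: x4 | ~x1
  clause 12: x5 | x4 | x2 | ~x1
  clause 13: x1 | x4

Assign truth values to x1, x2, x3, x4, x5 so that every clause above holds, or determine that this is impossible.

UNSATISFIABLE

Suppose x1 = 0.
Unit clause (x3) forces x3 = 1.
Unit clause (~x4) forces x4 = 0.
But (x4) is also a unit clause — contradiction.
So x1 must be the other value — set x1 = 1.
Unit clause (~x4) forces x4 = 0.
But (x4) is also a unit clause — contradiction.
Neither x1 = 1 nor x1 = 0 works.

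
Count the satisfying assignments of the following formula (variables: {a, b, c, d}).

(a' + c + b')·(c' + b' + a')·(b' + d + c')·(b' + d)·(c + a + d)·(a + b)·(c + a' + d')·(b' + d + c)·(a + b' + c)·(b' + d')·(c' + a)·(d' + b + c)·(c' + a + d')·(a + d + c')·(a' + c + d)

2

There are 2^4 = 16 truth assignments over (a, b, c, d).
Split on d. With d = 1, the clauses containing d are satisfied and d' drops from the rest; 1 of the 2^3 = 8 assignments to the other variables satisfy what remains.
With d = 0, by the same count on the reduced clause set, 1 assignment works.
(One model: a=T, b=F, c=T, d=F.)
Total: 1 + 1 = 2.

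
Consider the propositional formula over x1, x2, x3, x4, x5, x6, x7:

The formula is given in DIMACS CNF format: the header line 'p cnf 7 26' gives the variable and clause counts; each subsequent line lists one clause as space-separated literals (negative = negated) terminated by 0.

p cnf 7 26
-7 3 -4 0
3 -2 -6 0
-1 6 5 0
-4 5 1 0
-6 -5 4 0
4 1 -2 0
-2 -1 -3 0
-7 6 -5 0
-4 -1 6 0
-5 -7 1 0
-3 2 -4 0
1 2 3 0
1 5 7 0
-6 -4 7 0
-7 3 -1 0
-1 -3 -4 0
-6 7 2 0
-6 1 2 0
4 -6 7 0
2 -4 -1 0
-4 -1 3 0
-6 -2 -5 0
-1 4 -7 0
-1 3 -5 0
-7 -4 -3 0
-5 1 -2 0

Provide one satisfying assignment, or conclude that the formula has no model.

Branch on x7: set x7 = True.
Branch on x3: set x3 = True.
Unit clause (¬x4) forces x4 = False.
Unit clause (¬x1) forces x1 = False.
Unit clause (¬x2) forces x2 = False.
Unit clause (¬x5) forces x5 = False.
Unit clause (¬x6) forces x6 = False.
This assignment satisfies each clause.

x1 ↦ False, x2 ↦ False, x3 ↦ True, x4 ↦ False, x5 ↦ False, x6 ↦ False, x7 ↦ True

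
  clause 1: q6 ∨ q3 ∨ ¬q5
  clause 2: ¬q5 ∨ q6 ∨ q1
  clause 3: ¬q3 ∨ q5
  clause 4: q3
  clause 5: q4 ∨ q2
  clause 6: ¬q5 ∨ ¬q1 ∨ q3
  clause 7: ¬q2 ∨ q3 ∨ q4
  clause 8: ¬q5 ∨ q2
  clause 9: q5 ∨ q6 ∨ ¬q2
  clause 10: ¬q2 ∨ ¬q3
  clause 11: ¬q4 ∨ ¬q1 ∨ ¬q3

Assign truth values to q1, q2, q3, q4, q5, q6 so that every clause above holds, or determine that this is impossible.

UNSATISFIABLE

(q3) alone gives q3 = True.
(q5) alone gives q5 = True.
(q2) alone gives q2 = True.
That conflicts with the unit clause (¬q2).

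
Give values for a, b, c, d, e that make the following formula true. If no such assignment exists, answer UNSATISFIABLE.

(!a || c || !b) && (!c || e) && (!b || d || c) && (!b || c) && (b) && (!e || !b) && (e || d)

The clause (b) is unit, so b = true.
The clause (c) is unit, so c = true.
The clause (e) is unit, so e = true.
But (!e) is also a unit clause — contradiction.

UNSATISFIABLE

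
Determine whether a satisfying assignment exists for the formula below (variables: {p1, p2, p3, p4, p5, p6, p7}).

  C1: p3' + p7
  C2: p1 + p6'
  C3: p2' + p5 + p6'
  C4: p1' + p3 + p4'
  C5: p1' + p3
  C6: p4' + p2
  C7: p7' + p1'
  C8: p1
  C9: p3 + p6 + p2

No

The clause (p1) is unit, so p1 = 1.
The clause (p3) is unit, so p3 = 1.
The clause (p7) is unit, so p7 = 1.
That conflicts with the unit clause (p7').
No assignment satisfies every clause.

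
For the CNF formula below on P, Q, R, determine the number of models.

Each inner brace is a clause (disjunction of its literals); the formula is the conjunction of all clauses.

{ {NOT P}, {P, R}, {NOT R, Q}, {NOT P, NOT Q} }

There are 2^3 = 8 truth assignments over (P, Q, R).
Check each against the 4 clauses (columns in the order P, Q, R):
  F F F  ✗ fails (P OR R)
  F F T  ✗ fails (NOT R OR Q)
  F T F  ✗ fails (P OR R)
  F T T  ✓ satisfies all
  T F F  ✗ fails (NOT P)
  T F T  ✗ fails (NOT P)
  T T F  ✗ fails (NOT P)
  T T T  ✗ fails (NOT P)
1 of the 8 rows is a model.

1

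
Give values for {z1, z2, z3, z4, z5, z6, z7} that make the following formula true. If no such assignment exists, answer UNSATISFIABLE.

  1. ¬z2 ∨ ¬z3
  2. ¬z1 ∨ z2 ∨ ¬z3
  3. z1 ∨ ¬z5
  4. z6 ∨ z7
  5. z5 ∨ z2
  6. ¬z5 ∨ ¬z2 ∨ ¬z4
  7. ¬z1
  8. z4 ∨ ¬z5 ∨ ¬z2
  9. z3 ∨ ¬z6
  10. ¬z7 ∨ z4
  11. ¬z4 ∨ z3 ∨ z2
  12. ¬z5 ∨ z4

(¬z1) alone gives z1 = False.
(¬z5) alone gives z5 = False.
(z2) alone gives z2 = True.
(¬z3) alone gives z3 = False.
(¬z6) alone gives z6 = False.
(z7) alone gives z7 = True.
(z4) alone gives z4 = True.
Every clause now holds.

z1 ↦ False; z2 ↦ True; z3 ↦ False; z4 ↦ True; z5 ↦ False; z6 ↦ False; z7 ↦ True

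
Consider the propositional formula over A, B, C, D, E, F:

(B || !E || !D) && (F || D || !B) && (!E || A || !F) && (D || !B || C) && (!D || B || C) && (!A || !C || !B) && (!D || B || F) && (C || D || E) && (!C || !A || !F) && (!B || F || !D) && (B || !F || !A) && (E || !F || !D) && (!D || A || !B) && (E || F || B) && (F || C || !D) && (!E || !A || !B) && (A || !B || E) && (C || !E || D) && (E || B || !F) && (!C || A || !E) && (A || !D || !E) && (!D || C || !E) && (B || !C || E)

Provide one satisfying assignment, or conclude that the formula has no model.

A ↦ true,  B ↦ false,  C ↦ true,  D ↦ false,  E ↦ true,  F ↦ false

Suppose B = false.
Suppose E = true.
From the singleton clause (!D), D = false.
From the singleton clause (C), C = true.
From the singleton clause (A), A = true.
From the singleton clause (!F), F = false.
All clauses are satisfied.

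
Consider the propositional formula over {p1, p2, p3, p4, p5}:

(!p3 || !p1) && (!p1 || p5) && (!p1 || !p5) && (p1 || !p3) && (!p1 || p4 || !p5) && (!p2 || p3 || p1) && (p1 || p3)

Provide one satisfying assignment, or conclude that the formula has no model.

UNSATISFIABLE

Case p3 = false:
(p1) alone gives p1 = true.
(p5) alone gives p5 = true.
Now (!p5) is unsatisfied and unit — conflict.
That branch fails; take p3 = true instead.
(!p1) alone gives p1 = false.
Now (p1) is unsatisfied and unit — conflict.
Neither p3 = true nor p3 = false works.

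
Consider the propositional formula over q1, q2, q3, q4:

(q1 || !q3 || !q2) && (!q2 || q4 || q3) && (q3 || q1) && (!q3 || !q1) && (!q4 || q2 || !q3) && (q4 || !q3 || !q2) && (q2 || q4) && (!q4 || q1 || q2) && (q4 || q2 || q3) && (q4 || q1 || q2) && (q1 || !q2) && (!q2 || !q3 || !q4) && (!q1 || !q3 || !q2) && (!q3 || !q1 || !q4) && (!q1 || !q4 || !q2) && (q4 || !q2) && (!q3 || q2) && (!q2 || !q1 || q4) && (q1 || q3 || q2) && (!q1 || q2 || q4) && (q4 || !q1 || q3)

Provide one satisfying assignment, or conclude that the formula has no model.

q1 ↦ true; q2 ↦ false; q3 ↦ false; q4 ↦ true

Case q3 = false:
The clause (q1) is unit, so q1 = true.
The clause (q4) is unit, so q4 = true.
The clause (!q2) is unit, so q2 = false.
Every clause now holds.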